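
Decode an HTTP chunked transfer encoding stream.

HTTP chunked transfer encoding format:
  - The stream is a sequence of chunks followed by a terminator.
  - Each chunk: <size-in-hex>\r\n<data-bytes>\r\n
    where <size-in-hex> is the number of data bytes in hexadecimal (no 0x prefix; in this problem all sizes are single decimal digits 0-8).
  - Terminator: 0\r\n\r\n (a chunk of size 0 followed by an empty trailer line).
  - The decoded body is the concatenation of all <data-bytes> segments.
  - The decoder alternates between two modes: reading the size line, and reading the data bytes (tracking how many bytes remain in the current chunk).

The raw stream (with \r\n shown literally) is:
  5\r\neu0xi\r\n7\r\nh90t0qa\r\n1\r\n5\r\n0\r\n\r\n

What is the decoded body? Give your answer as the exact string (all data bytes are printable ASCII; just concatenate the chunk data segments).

Chunk 1: stream[0..1]='5' size=0x5=5, data at stream[3..8]='eu0xi' -> body[0..5], body so far='eu0xi'
Chunk 2: stream[10..11]='7' size=0x7=7, data at stream[13..20]='h90t0qa' -> body[5..12], body so far='eu0xih90t0qa'
Chunk 3: stream[22..23]='1' size=0x1=1, data at stream[25..26]='5' -> body[12..13], body so far='eu0xih90t0qa5'
Chunk 4: stream[28..29]='0' size=0 (terminator). Final body='eu0xih90t0qa5' (13 bytes)

Answer: eu0xih90t0qa5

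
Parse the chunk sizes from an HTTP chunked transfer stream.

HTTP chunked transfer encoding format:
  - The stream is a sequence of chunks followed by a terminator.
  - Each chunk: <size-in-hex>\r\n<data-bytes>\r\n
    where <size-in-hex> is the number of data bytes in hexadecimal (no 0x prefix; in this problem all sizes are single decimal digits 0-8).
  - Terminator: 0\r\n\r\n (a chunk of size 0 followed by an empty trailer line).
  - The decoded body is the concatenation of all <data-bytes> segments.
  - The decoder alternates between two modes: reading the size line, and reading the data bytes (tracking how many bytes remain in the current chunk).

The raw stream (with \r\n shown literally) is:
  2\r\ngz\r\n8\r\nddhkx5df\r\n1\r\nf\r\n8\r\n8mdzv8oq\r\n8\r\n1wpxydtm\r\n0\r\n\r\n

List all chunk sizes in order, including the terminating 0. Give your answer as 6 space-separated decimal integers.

Answer: 2 8 1 8 8 0

Derivation:
Chunk 1: stream[0..1]='2' size=0x2=2, data at stream[3..5]='gz' -> body[0..2], body so far='gz'
Chunk 2: stream[7..8]='8' size=0x8=8, data at stream[10..18]='ddhkx5df' -> body[2..10], body so far='gzddhkx5df'
Chunk 3: stream[20..21]='1' size=0x1=1, data at stream[23..24]='f' -> body[10..11], body so far='gzddhkx5dff'
Chunk 4: stream[26..27]='8' size=0x8=8, data at stream[29..37]='8mdzv8oq' -> body[11..19], body so far='gzddhkx5dff8mdzv8oq'
Chunk 5: stream[39..40]='8' size=0x8=8, data at stream[42..50]='1wpxydtm' -> body[19..27], body so far='gzddhkx5dff8mdzv8oq1wpxydtm'
Chunk 6: stream[52..53]='0' size=0 (terminator). Final body='gzddhkx5dff8mdzv8oq1wpxydtm' (27 bytes)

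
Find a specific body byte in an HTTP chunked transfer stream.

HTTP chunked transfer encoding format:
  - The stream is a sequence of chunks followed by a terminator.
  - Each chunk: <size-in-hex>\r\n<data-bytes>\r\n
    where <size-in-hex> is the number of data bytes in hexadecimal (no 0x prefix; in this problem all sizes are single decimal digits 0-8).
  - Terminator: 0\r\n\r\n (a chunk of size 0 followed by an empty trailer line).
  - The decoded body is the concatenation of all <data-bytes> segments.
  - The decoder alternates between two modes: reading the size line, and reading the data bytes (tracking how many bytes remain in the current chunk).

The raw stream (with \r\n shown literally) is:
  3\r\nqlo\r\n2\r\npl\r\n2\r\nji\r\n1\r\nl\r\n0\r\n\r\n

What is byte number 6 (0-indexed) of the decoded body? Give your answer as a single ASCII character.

Chunk 1: stream[0..1]='3' size=0x3=3, data at stream[3..6]='qlo' -> body[0..3], body so far='qlo'
Chunk 2: stream[8..9]='2' size=0x2=2, data at stream[11..13]='pl' -> body[3..5], body so far='qlopl'
Chunk 3: stream[15..16]='2' size=0x2=2, data at stream[18..20]='ji' -> body[5..7], body so far='qloplji'
Chunk 4: stream[22..23]='1' size=0x1=1, data at stream[25..26]='l' -> body[7..8], body so far='qlopljil'
Chunk 5: stream[28..29]='0' size=0 (terminator). Final body='qlopljil' (8 bytes)
Body byte 6 = 'i'

Answer: i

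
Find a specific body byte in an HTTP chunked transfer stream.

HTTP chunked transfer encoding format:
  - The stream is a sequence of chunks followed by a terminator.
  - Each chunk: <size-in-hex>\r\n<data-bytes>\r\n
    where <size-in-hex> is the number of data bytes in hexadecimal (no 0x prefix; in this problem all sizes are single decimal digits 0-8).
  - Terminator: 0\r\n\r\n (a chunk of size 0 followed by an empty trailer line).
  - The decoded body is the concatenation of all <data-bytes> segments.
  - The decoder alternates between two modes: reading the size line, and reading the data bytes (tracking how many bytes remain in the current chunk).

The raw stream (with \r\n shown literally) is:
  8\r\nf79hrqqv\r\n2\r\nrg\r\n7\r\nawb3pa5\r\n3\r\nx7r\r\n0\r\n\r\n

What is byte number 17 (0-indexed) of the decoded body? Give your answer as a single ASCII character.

Chunk 1: stream[0..1]='8' size=0x8=8, data at stream[3..11]='f79hrqqv' -> body[0..8], body so far='f79hrqqv'
Chunk 2: stream[13..14]='2' size=0x2=2, data at stream[16..18]='rg' -> body[8..10], body so far='f79hrqqvrg'
Chunk 3: stream[20..21]='7' size=0x7=7, data at stream[23..30]='awb3pa5' -> body[10..17], body so far='f79hrqqvrgawb3pa5'
Chunk 4: stream[32..33]='3' size=0x3=3, data at stream[35..38]='x7r' -> body[17..20], body so far='f79hrqqvrgawb3pa5x7r'
Chunk 5: stream[40..41]='0' size=0 (terminator). Final body='f79hrqqvrgawb3pa5x7r' (20 bytes)
Body byte 17 = 'x'

Answer: x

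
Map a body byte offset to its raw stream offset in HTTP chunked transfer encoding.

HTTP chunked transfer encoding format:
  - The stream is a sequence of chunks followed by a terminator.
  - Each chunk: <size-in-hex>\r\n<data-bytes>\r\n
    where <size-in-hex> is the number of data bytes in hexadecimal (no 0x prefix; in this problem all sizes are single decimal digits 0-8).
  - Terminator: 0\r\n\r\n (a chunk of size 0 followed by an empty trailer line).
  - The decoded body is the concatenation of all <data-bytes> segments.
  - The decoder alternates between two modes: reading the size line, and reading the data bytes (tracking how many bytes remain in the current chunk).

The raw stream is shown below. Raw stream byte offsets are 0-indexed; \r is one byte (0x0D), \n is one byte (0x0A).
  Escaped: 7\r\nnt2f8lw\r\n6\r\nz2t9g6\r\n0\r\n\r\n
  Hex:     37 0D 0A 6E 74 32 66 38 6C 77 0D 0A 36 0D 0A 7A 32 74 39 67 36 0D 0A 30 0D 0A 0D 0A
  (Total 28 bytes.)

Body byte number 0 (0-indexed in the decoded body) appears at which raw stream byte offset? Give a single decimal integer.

Answer: 3

Derivation:
Chunk 1: stream[0..1]='7' size=0x7=7, data at stream[3..10]='nt2f8lw' -> body[0..7], body so far='nt2f8lw'
Chunk 2: stream[12..13]='6' size=0x6=6, data at stream[15..21]='z2t9g6' -> body[7..13], body so far='nt2f8lwz2t9g6'
Chunk 3: stream[23..24]='0' size=0 (terminator). Final body='nt2f8lwz2t9g6' (13 bytes)
Body byte 0 at stream offset 3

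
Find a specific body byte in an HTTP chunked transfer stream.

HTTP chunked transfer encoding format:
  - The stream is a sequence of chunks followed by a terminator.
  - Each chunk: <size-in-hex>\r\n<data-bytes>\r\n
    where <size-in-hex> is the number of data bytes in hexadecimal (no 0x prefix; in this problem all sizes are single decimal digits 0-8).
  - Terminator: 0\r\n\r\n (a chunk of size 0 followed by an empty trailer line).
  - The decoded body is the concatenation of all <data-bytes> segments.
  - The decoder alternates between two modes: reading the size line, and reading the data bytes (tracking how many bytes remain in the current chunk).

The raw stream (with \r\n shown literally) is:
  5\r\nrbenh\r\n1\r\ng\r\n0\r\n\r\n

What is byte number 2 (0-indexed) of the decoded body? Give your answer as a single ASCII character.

Answer: e

Derivation:
Chunk 1: stream[0..1]='5' size=0x5=5, data at stream[3..8]='rbenh' -> body[0..5], body so far='rbenh'
Chunk 2: stream[10..11]='1' size=0x1=1, data at stream[13..14]='g' -> body[5..6], body so far='rbenhg'
Chunk 3: stream[16..17]='0' size=0 (terminator). Final body='rbenhg' (6 bytes)
Body byte 2 = 'e'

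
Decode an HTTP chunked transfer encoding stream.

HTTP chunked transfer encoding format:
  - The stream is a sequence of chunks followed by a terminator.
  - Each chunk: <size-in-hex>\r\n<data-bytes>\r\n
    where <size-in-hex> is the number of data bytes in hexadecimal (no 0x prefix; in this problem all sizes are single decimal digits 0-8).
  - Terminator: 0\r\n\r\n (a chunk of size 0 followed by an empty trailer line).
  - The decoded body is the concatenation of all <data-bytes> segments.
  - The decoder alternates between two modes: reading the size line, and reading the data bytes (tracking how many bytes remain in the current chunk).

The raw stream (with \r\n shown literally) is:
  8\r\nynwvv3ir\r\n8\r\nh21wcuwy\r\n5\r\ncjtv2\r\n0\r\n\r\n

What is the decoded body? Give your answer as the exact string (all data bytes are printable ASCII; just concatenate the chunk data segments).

Chunk 1: stream[0..1]='8' size=0x8=8, data at stream[3..11]='ynwvv3ir' -> body[0..8], body so far='ynwvv3ir'
Chunk 2: stream[13..14]='8' size=0x8=8, data at stream[16..24]='h21wcuwy' -> body[8..16], body so far='ynwvv3irh21wcuwy'
Chunk 3: stream[26..27]='5' size=0x5=5, data at stream[29..34]='cjtv2' -> body[16..21], body so far='ynwvv3irh21wcuwycjtv2'
Chunk 4: stream[36..37]='0' size=0 (terminator). Final body='ynwvv3irh21wcuwycjtv2' (21 bytes)

Answer: ynwvv3irh21wcuwycjtv2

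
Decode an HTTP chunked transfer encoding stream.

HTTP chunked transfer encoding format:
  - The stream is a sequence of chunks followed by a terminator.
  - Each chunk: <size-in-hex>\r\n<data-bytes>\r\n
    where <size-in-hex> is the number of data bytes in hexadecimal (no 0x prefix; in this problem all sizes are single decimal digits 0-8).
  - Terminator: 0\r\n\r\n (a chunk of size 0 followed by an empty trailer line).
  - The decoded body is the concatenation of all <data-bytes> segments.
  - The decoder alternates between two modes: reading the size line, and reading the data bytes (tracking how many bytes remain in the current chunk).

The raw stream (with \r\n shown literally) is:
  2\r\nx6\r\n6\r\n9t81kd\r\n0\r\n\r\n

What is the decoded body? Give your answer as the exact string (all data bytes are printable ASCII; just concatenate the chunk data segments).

Answer: x69t81kd

Derivation:
Chunk 1: stream[0..1]='2' size=0x2=2, data at stream[3..5]='x6' -> body[0..2], body so far='x6'
Chunk 2: stream[7..8]='6' size=0x6=6, data at stream[10..16]='9t81kd' -> body[2..8], body so far='x69t81kd'
Chunk 3: stream[18..19]='0' size=0 (terminator). Final body='x69t81kd' (8 bytes)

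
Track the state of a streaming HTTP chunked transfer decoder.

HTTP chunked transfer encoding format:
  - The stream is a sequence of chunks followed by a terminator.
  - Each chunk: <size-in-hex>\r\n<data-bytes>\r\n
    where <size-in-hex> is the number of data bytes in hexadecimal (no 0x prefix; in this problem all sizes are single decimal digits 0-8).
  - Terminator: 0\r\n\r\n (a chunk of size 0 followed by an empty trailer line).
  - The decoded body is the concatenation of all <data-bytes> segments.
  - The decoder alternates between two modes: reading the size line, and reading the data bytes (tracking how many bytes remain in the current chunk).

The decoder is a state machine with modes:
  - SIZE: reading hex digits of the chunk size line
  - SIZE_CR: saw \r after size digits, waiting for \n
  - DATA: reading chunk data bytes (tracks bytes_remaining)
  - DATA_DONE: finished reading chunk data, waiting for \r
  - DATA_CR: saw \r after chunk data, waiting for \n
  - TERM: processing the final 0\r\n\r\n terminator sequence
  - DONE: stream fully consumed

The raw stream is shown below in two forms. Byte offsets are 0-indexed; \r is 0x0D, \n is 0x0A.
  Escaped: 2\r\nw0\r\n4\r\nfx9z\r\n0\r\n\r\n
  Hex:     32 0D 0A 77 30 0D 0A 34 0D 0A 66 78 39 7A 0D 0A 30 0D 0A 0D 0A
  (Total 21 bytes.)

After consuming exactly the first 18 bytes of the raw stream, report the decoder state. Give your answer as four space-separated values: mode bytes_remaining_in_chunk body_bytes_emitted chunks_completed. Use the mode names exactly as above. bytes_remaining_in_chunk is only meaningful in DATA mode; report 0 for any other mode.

Answer: SIZE_CR 0 6 2

Derivation:
Byte 0 = '2': mode=SIZE remaining=0 emitted=0 chunks_done=0
Byte 1 = 0x0D: mode=SIZE_CR remaining=0 emitted=0 chunks_done=0
Byte 2 = 0x0A: mode=DATA remaining=2 emitted=0 chunks_done=0
Byte 3 = 'w': mode=DATA remaining=1 emitted=1 chunks_done=0
Byte 4 = '0': mode=DATA_DONE remaining=0 emitted=2 chunks_done=0
Byte 5 = 0x0D: mode=DATA_CR remaining=0 emitted=2 chunks_done=0
Byte 6 = 0x0A: mode=SIZE remaining=0 emitted=2 chunks_done=1
Byte 7 = '4': mode=SIZE remaining=0 emitted=2 chunks_done=1
Byte 8 = 0x0D: mode=SIZE_CR remaining=0 emitted=2 chunks_done=1
Byte 9 = 0x0A: mode=DATA remaining=4 emitted=2 chunks_done=1
Byte 10 = 'f': mode=DATA remaining=3 emitted=3 chunks_done=1
Byte 11 = 'x': mode=DATA remaining=2 emitted=4 chunks_done=1
Byte 12 = '9': mode=DATA remaining=1 emitted=5 chunks_done=1
Byte 13 = 'z': mode=DATA_DONE remaining=0 emitted=6 chunks_done=1
Byte 14 = 0x0D: mode=DATA_CR remaining=0 emitted=6 chunks_done=1
Byte 15 = 0x0A: mode=SIZE remaining=0 emitted=6 chunks_done=2
Byte 16 = '0': mode=SIZE remaining=0 emitted=6 chunks_done=2
Byte 17 = 0x0D: mode=SIZE_CR remaining=0 emitted=6 chunks_done=2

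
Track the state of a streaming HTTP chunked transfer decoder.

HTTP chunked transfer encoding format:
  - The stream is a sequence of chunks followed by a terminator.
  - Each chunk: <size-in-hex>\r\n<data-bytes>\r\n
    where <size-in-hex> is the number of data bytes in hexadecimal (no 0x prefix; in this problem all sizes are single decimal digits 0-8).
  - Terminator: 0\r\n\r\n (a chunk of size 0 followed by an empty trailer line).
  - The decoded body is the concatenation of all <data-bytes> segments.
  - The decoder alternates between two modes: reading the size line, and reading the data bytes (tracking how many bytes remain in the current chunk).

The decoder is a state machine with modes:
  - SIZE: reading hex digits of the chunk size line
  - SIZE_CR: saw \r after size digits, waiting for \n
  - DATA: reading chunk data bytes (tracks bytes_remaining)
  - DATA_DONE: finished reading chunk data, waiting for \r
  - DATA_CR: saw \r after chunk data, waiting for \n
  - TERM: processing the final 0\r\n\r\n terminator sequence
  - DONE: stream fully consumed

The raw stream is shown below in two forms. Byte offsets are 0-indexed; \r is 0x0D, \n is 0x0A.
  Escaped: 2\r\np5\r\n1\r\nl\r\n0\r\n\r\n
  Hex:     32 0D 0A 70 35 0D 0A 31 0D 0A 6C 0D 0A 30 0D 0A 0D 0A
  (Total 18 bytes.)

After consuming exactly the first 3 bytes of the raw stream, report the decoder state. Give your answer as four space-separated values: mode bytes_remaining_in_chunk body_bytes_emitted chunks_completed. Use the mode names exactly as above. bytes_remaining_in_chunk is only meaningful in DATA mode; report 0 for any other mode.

Byte 0 = '2': mode=SIZE remaining=0 emitted=0 chunks_done=0
Byte 1 = 0x0D: mode=SIZE_CR remaining=0 emitted=0 chunks_done=0
Byte 2 = 0x0A: mode=DATA remaining=2 emitted=0 chunks_done=0

Answer: DATA 2 0 0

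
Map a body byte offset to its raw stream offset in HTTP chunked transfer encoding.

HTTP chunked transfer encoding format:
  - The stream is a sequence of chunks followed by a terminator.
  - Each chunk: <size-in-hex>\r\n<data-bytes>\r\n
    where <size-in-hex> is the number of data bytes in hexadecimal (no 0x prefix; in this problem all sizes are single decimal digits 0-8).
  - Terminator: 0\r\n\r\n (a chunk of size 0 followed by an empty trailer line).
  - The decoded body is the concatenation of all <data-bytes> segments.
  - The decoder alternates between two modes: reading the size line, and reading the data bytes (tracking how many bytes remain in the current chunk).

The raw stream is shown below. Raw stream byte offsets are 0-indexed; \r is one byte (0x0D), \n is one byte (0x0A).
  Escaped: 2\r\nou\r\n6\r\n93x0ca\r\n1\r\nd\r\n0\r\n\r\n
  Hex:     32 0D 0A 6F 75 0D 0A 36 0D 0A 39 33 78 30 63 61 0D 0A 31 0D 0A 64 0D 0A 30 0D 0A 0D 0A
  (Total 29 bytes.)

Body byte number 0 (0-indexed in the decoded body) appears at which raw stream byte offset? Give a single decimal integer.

Answer: 3

Derivation:
Chunk 1: stream[0..1]='2' size=0x2=2, data at stream[3..5]='ou' -> body[0..2], body so far='ou'
Chunk 2: stream[7..8]='6' size=0x6=6, data at stream[10..16]='93x0ca' -> body[2..8], body so far='ou93x0ca'
Chunk 3: stream[18..19]='1' size=0x1=1, data at stream[21..22]='d' -> body[8..9], body so far='ou93x0cad'
Chunk 4: stream[24..25]='0' size=0 (terminator). Final body='ou93x0cad' (9 bytes)
Body byte 0 at stream offset 3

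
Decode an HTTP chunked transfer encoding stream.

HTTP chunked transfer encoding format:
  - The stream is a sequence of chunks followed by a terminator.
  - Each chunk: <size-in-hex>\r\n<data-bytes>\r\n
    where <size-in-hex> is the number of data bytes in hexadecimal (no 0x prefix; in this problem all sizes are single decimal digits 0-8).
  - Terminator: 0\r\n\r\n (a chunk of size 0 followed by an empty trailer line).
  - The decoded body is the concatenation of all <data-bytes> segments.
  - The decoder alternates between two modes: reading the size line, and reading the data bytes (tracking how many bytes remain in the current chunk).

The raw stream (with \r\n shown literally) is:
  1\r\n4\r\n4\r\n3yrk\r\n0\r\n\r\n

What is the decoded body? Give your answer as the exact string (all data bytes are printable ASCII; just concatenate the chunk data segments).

Chunk 1: stream[0..1]='1' size=0x1=1, data at stream[3..4]='4' -> body[0..1], body so far='4'
Chunk 2: stream[6..7]='4' size=0x4=4, data at stream[9..13]='3yrk' -> body[1..5], body so far='43yrk'
Chunk 3: stream[15..16]='0' size=0 (terminator). Final body='43yrk' (5 bytes)

Answer: 43yrk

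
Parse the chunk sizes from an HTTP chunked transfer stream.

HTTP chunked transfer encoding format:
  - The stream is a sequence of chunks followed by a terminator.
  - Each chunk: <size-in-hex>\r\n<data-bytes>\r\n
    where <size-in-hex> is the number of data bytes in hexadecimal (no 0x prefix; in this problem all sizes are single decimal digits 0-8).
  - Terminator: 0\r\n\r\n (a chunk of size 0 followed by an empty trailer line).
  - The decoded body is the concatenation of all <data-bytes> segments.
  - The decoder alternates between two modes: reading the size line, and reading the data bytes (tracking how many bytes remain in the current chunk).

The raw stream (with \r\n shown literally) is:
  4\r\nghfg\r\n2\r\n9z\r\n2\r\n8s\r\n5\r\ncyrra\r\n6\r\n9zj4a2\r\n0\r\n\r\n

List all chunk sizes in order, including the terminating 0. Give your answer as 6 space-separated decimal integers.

Chunk 1: stream[0..1]='4' size=0x4=4, data at stream[3..7]='ghfg' -> body[0..4], body so far='ghfg'
Chunk 2: stream[9..10]='2' size=0x2=2, data at stream[12..14]='9z' -> body[4..6], body so far='ghfg9z'
Chunk 3: stream[16..17]='2' size=0x2=2, data at stream[19..21]='8s' -> body[6..8], body so far='ghfg9z8s'
Chunk 4: stream[23..24]='5' size=0x5=5, data at stream[26..31]='cyrra' -> body[8..13], body so far='ghfg9z8scyrra'
Chunk 5: stream[33..34]='6' size=0x6=6, data at stream[36..42]='9zj4a2' -> body[13..19], body so far='ghfg9z8scyrra9zj4a2'
Chunk 6: stream[44..45]='0' size=0 (terminator). Final body='ghfg9z8scyrra9zj4a2' (19 bytes)

Answer: 4 2 2 5 6 0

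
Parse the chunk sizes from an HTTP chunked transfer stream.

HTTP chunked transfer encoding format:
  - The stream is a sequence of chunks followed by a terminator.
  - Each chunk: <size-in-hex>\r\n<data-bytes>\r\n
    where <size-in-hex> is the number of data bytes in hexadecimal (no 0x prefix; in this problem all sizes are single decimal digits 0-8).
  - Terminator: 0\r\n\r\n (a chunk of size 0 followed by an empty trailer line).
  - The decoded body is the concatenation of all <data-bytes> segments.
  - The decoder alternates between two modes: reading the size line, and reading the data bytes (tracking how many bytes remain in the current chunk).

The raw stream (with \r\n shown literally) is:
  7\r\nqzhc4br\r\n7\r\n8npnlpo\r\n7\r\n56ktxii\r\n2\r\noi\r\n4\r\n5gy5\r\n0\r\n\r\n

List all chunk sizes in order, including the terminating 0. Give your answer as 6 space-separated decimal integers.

Answer: 7 7 7 2 4 0

Derivation:
Chunk 1: stream[0..1]='7' size=0x7=7, data at stream[3..10]='qzhc4br' -> body[0..7], body so far='qzhc4br'
Chunk 2: stream[12..13]='7' size=0x7=7, data at stream[15..22]='8npnlpo' -> body[7..14], body so far='qzhc4br8npnlpo'
Chunk 3: stream[24..25]='7' size=0x7=7, data at stream[27..34]='56ktxii' -> body[14..21], body so far='qzhc4br8npnlpo56ktxii'
Chunk 4: stream[36..37]='2' size=0x2=2, data at stream[39..41]='oi' -> body[21..23], body so far='qzhc4br8npnlpo56ktxiioi'
Chunk 5: stream[43..44]='4' size=0x4=4, data at stream[46..50]='5gy5' -> body[23..27], body so far='qzhc4br8npnlpo56ktxiioi5gy5'
Chunk 6: stream[52..53]='0' size=0 (terminator). Final body='qzhc4br8npnlpo56ktxiioi5gy5' (27 bytes)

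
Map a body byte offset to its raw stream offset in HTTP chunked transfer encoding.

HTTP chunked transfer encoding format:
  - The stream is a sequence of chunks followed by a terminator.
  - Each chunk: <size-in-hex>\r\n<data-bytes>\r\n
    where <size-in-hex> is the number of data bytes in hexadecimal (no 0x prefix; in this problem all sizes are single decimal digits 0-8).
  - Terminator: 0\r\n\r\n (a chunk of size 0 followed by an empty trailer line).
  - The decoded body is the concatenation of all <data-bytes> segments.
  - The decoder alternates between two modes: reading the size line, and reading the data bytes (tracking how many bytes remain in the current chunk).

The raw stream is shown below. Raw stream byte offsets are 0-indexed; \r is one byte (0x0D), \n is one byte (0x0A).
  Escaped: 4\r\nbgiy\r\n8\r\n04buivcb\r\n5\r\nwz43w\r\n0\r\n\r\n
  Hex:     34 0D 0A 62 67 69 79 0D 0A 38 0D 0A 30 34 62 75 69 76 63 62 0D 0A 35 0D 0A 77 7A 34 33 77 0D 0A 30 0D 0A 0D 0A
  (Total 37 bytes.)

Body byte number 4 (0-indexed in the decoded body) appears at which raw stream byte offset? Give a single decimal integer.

Answer: 12

Derivation:
Chunk 1: stream[0..1]='4' size=0x4=4, data at stream[3..7]='bgiy' -> body[0..4], body so far='bgiy'
Chunk 2: stream[9..10]='8' size=0x8=8, data at stream[12..20]='04buivcb' -> body[4..12], body so far='bgiy04buivcb'
Chunk 3: stream[22..23]='5' size=0x5=5, data at stream[25..30]='wz43w' -> body[12..17], body so far='bgiy04buivcbwz43w'
Chunk 4: stream[32..33]='0' size=0 (terminator). Final body='bgiy04buivcbwz43w' (17 bytes)
Body byte 4 at stream offset 12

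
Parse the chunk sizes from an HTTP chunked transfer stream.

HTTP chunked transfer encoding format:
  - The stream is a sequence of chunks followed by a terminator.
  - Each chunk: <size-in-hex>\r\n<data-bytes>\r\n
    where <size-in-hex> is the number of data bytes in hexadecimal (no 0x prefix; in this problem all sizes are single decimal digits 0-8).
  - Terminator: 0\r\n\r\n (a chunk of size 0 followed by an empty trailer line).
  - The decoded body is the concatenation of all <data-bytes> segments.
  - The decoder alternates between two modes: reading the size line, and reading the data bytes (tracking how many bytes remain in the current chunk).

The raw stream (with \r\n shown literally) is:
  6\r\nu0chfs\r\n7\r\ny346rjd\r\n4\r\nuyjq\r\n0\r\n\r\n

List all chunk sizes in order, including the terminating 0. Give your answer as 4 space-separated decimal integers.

Answer: 6 7 4 0

Derivation:
Chunk 1: stream[0..1]='6' size=0x6=6, data at stream[3..9]='u0chfs' -> body[0..6], body so far='u0chfs'
Chunk 2: stream[11..12]='7' size=0x7=7, data at stream[14..21]='y346rjd' -> body[6..13], body so far='u0chfsy346rjd'
Chunk 3: stream[23..24]='4' size=0x4=4, data at stream[26..30]='uyjq' -> body[13..17], body so far='u0chfsy346rjduyjq'
Chunk 4: stream[32..33]='0' size=0 (terminator). Final body='u0chfsy346rjduyjq' (17 bytes)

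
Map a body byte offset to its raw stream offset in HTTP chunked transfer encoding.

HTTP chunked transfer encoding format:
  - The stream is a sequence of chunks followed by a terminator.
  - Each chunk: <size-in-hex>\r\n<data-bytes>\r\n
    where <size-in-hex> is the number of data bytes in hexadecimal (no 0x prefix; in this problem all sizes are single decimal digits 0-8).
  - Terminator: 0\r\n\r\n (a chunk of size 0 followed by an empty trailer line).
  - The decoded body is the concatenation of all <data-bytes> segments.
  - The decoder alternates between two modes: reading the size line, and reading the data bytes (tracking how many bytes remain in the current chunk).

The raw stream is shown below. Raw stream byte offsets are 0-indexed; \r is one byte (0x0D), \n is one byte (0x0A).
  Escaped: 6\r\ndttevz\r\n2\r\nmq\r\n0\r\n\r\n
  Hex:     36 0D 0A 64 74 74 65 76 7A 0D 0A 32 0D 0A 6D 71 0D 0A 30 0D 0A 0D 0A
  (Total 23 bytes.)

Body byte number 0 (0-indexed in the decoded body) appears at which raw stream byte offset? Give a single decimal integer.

Chunk 1: stream[0..1]='6' size=0x6=6, data at stream[3..9]='dttevz' -> body[0..6], body so far='dttevz'
Chunk 2: stream[11..12]='2' size=0x2=2, data at stream[14..16]='mq' -> body[6..8], body so far='dttevzmq'
Chunk 3: stream[18..19]='0' size=0 (terminator). Final body='dttevzmq' (8 bytes)
Body byte 0 at stream offset 3

Answer: 3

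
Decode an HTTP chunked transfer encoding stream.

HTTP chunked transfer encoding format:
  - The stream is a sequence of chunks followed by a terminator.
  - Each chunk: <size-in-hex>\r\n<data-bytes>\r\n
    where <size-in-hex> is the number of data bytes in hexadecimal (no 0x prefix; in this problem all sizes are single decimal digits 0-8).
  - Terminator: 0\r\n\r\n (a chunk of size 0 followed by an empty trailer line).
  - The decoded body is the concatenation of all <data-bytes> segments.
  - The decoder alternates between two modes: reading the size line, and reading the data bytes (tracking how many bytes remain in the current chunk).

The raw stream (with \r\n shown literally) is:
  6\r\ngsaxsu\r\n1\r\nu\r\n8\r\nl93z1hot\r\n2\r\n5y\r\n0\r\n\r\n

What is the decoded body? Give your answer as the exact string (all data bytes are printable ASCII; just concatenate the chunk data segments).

Answer: gsaxsuul93z1hot5y

Derivation:
Chunk 1: stream[0..1]='6' size=0x6=6, data at stream[3..9]='gsaxsu' -> body[0..6], body so far='gsaxsu'
Chunk 2: stream[11..12]='1' size=0x1=1, data at stream[14..15]='u' -> body[6..7], body so far='gsaxsuu'
Chunk 3: stream[17..18]='8' size=0x8=8, data at stream[20..28]='l93z1hot' -> body[7..15], body so far='gsaxsuul93z1hot'
Chunk 4: stream[30..31]='2' size=0x2=2, data at stream[33..35]='5y' -> body[15..17], body so far='gsaxsuul93z1hot5y'
Chunk 5: stream[37..38]='0' size=0 (terminator). Final body='gsaxsuul93z1hot5y' (17 bytes)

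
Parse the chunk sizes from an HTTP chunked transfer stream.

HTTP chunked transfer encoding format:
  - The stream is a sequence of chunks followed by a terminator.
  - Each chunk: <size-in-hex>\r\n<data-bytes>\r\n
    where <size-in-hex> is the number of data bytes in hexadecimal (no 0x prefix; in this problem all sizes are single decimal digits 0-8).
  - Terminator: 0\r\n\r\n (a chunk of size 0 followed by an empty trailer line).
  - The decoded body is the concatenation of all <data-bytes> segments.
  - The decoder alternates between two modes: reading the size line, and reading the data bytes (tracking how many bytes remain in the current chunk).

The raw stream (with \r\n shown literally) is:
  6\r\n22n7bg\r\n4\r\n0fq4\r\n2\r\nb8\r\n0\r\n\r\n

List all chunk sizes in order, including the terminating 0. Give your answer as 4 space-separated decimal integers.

Chunk 1: stream[0..1]='6' size=0x6=6, data at stream[3..9]='22n7bg' -> body[0..6], body so far='22n7bg'
Chunk 2: stream[11..12]='4' size=0x4=4, data at stream[14..18]='0fq4' -> body[6..10], body so far='22n7bg0fq4'
Chunk 3: stream[20..21]='2' size=0x2=2, data at stream[23..25]='b8' -> body[10..12], body so far='22n7bg0fq4b8'
Chunk 4: stream[27..28]='0' size=0 (terminator). Final body='22n7bg0fq4b8' (12 bytes)

Answer: 6 4 2 0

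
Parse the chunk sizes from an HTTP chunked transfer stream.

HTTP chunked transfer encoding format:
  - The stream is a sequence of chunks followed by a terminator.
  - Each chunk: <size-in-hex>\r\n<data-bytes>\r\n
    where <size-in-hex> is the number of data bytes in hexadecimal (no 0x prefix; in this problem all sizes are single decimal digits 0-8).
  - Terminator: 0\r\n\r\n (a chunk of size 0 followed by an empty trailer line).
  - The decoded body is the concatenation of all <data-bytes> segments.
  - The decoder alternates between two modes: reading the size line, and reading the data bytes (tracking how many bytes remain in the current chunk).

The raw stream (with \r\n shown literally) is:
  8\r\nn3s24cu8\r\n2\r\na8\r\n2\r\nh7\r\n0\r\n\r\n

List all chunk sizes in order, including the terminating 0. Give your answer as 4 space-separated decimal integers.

Answer: 8 2 2 0

Derivation:
Chunk 1: stream[0..1]='8' size=0x8=8, data at stream[3..11]='n3s24cu8' -> body[0..8], body so far='n3s24cu8'
Chunk 2: stream[13..14]='2' size=0x2=2, data at stream[16..18]='a8' -> body[8..10], body so far='n3s24cu8a8'
Chunk 3: stream[20..21]='2' size=0x2=2, data at stream[23..25]='h7' -> body[10..12], body so far='n3s24cu8a8h7'
Chunk 4: stream[27..28]='0' size=0 (terminator). Final body='n3s24cu8a8h7' (12 bytes)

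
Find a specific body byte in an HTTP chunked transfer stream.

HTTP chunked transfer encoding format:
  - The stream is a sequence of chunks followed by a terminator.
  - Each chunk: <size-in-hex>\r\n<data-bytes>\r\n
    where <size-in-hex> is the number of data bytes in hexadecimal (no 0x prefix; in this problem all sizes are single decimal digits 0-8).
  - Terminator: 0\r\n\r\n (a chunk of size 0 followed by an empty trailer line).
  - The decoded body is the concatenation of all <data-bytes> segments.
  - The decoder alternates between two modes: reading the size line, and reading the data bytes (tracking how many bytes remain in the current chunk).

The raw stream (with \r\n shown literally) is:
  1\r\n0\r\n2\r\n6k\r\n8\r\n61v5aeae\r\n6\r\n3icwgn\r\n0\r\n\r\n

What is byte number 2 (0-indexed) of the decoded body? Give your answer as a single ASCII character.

Answer: k

Derivation:
Chunk 1: stream[0..1]='1' size=0x1=1, data at stream[3..4]='0' -> body[0..1], body so far='0'
Chunk 2: stream[6..7]='2' size=0x2=2, data at stream[9..11]='6k' -> body[1..3], body so far='06k'
Chunk 3: stream[13..14]='8' size=0x8=8, data at stream[16..24]='61v5aeae' -> body[3..11], body so far='06k61v5aeae'
Chunk 4: stream[26..27]='6' size=0x6=6, data at stream[29..35]='3icwgn' -> body[11..17], body so far='06k61v5aeae3icwgn'
Chunk 5: stream[37..38]='0' size=0 (terminator). Final body='06k61v5aeae3icwgn' (17 bytes)
Body byte 2 = 'k'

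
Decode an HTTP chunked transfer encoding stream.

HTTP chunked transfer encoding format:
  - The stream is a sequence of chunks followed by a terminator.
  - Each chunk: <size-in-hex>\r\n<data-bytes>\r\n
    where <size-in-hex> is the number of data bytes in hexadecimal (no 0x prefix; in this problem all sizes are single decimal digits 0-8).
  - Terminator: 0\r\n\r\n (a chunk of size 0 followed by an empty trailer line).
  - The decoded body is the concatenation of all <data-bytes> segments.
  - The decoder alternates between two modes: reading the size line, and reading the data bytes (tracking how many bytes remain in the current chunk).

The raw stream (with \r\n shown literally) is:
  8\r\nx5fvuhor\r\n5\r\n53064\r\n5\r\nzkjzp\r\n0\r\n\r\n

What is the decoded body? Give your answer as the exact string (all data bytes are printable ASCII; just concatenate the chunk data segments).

Answer: x5fvuhor53064zkjzp

Derivation:
Chunk 1: stream[0..1]='8' size=0x8=8, data at stream[3..11]='x5fvuhor' -> body[0..8], body so far='x5fvuhor'
Chunk 2: stream[13..14]='5' size=0x5=5, data at stream[16..21]='53064' -> body[8..13], body so far='x5fvuhor53064'
Chunk 3: stream[23..24]='5' size=0x5=5, data at stream[26..31]='zkjzp' -> body[13..18], body so far='x5fvuhor53064zkjzp'
Chunk 4: stream[33..34]='0' size=0 (terminator). Final body='x5fvuhor53064zkjzp' (18 bytes)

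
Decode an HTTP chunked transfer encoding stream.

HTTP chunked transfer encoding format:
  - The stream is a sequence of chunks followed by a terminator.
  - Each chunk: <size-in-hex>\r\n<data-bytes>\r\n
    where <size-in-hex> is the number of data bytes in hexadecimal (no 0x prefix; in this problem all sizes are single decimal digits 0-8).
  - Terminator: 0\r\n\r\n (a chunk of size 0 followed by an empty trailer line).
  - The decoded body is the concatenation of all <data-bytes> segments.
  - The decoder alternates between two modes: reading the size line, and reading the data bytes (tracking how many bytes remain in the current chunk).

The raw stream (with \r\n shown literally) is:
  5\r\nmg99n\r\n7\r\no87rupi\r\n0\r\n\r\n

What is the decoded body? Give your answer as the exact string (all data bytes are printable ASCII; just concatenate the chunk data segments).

Answer: mg99no87rupi

Derivation:
Chunk 1: stream[0..1]='5' size=0x5=5, data at stream[3..8]='mg99n' -> body[0..5], body so far='mg99n'
Chunk 2: stream[10..11]='7' size=0x7=7, data at stream[13..20]='o87rupi' -> body[5..12], body so far='mg99no87rupi'
Chunk 3: stream[22..23]='0' size=0 (terminator). Final body='mg99no87rupi' (12 bytes)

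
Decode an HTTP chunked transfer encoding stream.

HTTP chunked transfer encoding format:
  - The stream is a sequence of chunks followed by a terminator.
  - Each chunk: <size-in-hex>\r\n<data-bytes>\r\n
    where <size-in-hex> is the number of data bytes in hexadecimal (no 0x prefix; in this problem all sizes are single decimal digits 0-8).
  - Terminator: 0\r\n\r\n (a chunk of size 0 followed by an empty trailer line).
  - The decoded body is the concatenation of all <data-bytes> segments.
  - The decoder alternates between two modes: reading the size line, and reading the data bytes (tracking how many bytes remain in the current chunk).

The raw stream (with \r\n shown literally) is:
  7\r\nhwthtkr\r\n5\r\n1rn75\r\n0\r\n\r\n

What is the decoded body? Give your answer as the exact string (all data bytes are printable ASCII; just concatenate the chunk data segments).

Chunk 1: stream[0..1]='7' size=0x7=7, data at stream[3..10]='hwthtkr' -> body[0..7], body so far='hwthtkr'
Chunk 2: stream[12..13]='5' size=0x5=5, data at stream[15..20]='1rn75' -> body[7..12], body so far='hwthtkr1rn75'
Chunk 3: stream[22..23]='0' size=0 (terminator). Final body='hwthtkr1rn75' (12 bytes)

Answer: hwthtkr1rn75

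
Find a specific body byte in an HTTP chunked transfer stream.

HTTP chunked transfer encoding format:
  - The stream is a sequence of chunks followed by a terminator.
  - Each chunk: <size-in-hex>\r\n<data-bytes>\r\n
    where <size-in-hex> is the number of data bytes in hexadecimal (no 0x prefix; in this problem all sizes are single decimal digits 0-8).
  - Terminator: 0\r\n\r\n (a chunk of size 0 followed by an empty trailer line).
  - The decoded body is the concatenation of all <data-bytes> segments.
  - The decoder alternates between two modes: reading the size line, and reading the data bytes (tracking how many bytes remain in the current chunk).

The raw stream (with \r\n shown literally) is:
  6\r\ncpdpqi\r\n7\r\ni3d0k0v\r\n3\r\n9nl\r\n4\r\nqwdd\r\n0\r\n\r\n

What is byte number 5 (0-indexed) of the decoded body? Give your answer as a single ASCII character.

Chunk 1: stream[0..1]='6' size=0x6=6, data at stream[3..9]='cpdpqi' -> body[0..6], body so far='cpdpqi'
Chunk 2: stream[11..12]='7' size=0x7=7, data at stream[14..21]='i3d0k0v' -> body[6..13], body so far='cpdpqii3d0k0v'
Chunk 3: stream[23..24]='3' size=0x3=3, data at stream[26..29]='9nl' -> body[13..16], body so far='cpdpqii3d0k0v9nl'
Chunk 4: stream[31..32]='4' size=0x4=4, data at stream[34..38]='qwdd' -> body[16..20], body so far='cpdpqii3d0k0v9nlqwdd'
Chunk 5: stream[40..41]='0' size=0 (terminator). Final body='cpdpqii3d0k0v9nlqwdd' (20 bytes)
Body byte 5 = 'i'

Answer: i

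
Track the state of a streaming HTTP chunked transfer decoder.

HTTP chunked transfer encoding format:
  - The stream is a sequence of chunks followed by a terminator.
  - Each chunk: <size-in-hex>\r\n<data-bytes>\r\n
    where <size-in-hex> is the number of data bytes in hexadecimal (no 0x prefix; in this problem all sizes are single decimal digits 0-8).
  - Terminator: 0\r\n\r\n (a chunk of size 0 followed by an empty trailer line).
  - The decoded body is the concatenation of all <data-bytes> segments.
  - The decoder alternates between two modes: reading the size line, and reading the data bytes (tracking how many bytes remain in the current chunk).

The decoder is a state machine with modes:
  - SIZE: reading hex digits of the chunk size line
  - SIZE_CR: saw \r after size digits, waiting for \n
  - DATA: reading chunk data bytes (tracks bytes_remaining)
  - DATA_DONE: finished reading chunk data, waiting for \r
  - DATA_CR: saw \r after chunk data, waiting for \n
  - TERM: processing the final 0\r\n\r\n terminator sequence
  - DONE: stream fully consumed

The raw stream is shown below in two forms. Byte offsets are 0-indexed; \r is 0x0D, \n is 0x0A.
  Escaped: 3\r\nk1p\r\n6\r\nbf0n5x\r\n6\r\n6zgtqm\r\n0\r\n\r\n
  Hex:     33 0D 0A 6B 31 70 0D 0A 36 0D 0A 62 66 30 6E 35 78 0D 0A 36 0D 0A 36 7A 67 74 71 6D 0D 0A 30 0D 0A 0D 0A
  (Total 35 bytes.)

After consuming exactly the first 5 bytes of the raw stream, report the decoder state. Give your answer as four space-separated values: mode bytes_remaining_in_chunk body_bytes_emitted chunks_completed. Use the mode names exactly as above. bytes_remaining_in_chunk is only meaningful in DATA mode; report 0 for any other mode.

Answer: DATA 1 2 0

Derivation:
Byte 0 = '3': mode=SIZE remaining=0 emitted=0 chunks_done=0
Byte 1 = 0x0D: mode=SIZE_CR remaining=0 emitted=0 chunks_done=0
Byte 2 = 0x0A: mode=DATA remaining=3 emitted=0 chunks_done=0
Byte 3 = 'k': mode=DATA remaining=2 emitted=1 chunks_done=0
Byte 4 = '1': mode=DATA remaining=1 emitted=2 chunks_done=0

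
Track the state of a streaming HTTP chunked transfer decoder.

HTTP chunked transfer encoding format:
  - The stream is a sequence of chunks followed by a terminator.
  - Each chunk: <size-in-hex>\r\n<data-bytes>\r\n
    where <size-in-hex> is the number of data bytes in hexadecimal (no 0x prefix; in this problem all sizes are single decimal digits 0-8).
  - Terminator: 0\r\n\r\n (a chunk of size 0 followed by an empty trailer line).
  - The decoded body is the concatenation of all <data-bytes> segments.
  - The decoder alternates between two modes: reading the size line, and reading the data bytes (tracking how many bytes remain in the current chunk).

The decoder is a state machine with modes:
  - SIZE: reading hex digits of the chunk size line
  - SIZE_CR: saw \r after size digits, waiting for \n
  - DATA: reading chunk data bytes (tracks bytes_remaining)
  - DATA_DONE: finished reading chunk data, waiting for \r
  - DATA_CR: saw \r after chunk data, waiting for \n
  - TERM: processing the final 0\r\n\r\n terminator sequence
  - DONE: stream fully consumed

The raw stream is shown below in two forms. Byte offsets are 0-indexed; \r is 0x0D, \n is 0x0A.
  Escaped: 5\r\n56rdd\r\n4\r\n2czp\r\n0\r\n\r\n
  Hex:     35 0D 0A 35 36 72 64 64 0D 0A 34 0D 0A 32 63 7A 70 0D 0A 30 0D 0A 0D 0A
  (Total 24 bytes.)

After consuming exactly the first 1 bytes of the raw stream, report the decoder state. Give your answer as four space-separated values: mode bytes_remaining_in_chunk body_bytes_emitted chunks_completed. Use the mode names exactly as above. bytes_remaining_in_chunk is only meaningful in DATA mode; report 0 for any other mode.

Byte 0 = '5': mode=SIZE remaining=0 emitted=0 chunks_done=0

Answer: SIZE 0 0 0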